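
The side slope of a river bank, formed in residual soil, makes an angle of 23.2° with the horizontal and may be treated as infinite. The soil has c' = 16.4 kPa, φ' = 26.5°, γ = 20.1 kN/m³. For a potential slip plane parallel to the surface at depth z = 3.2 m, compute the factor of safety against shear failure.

FS = 1.87

For an infinite slope with a slip plane parallel to the surface (no pore pressure): FS = [c' + γz cos²β tanφ'] / [γz sinβ cosβ].
γz = 20.1·3.2 = 64.32 kN/m²
Numerator = 16.4 + 64.32·cos²23.2°·tan26.5° = 16.4 + 64.32·0.8448·0.4986 = 43.492 kPa
Denominator = 64.32·sin23.2°·cos23.2° = 64.32·0.3939·0.9191 = 23.289 kPa
FS = 43.492 / 23.289 = 1.867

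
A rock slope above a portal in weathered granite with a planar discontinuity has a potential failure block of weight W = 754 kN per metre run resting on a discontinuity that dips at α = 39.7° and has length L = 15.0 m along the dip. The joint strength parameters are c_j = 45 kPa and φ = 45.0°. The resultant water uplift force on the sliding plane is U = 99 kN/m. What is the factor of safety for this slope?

FS = 2.40

Resolving the block weight along and normal to the plane and applying the Mohr–Coulomb strength on the joint:
N' = W cosα − U = 754·cos39.7° − 99 = 481.1 kN/m
Driving force T = W sinα = 754·sin39.7° = 481.6 kN/m
Resisting force R = c_j·L + N'·tanφ = 45·15.0 + 481.1·tan45.0° = 675.0 + 481.1 = 1156.1 kN/m
FS = R / T = 1156.1 / 481.6 = 2.400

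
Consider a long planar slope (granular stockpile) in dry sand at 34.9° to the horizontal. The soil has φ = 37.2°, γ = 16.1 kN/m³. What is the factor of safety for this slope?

FS = 1.09

For a dry cohesionless infinite slope the factor of safety is FS = tanφ / tanβ.
FS = tan37.2° / tan34.9° = 0.7590 / 0.6976 = 1.088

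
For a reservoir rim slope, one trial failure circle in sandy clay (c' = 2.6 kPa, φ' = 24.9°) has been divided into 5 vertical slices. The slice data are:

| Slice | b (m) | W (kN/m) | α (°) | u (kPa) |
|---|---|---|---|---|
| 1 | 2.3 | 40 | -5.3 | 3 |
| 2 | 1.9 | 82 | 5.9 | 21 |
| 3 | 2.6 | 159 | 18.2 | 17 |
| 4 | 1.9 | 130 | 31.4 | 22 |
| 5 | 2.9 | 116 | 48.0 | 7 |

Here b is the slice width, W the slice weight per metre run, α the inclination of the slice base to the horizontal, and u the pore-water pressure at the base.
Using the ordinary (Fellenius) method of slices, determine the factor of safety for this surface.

Ordinary method of slices: FS = Σ[c'·Δl_i + (W_i cosα_i − u_i·Δl_i)·tanφ'] / Σ W_i sinα_i, with Δl_i = b_i / cosα_i.
Slice 1: Δl = 2.3/cos(-5.3°) = 2.310 m; N'_1 = 40·cos(-5.3°) − 3·2.310 = 32.9; c'Δl = 6.01; W sinα = -3.7
Slice 2: Δl = 1.9/cos5.9° = 1.910 m; N'_2 = 82·cos5.9° − 21·1.910 = 41.5; c'Δl = 4.97; W sinα = 8.4
Slice 3: Δl = 2.6/cos18.2° = 2.737 m; N'_3 = 159·cos18.2° − 17·2.737 = 104.5; c'Δl = 7.12; W sinα = 49.7
Slice 4: Δl = 1.9/cos31.4° = 2.226 m; N'_4 = 130·cos31.4° − 22·2.226 = 62.0; c'Δl = 5.79; W sinα = 67.7
Slice 5: Δl = 2.9/cos48.0° = 4.334 m; N'_5 = 116·cos48.0° − 7·4.334 = 47.3; c'Δl = 11.27; W sinα = 86.2
Σc'Δl = 35.1 kN/m; ΣN' = 288.1 kN/m; ΣW sinα = 208.3 kN/m
Resisting = 35.1 + 288.1·tan24.9° = 35.1 + 133.8 = 168.9 kN/m
FS = 168.9 / 208.3 = 0.811

FS = 0.81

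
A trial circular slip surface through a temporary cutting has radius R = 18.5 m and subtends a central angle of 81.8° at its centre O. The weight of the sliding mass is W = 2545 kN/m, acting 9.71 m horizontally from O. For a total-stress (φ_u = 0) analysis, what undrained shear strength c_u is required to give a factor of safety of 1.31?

FS = c_u·L_a·R / (W·d), so c_u = FS·W·d / (L_a·R).
Arc length L_a = R·θ = 18.5·(81.8°·π/180) = 18.5·1.4277 = 26.41 m
c_u = 1.31·2545·9.71 / (26.41·18.5) = 32372.7 / 488.62 = 66.25 kPa

c_u = 66.3 kPa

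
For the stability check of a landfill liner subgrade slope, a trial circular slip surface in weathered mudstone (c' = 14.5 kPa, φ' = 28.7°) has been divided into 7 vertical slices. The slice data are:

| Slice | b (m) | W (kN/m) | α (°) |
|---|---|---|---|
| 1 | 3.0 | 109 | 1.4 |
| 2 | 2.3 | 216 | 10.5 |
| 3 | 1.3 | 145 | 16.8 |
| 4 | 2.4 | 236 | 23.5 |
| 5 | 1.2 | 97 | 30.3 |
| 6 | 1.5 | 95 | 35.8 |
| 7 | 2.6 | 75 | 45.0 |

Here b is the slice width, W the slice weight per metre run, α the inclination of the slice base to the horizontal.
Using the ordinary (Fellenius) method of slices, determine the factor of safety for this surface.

FS = 2.15

Ordinary method of slices: FS = Σ[c'·Δl_i + (W_i cosα_i)·tanφ'] / Σ W_i sinα_i, with Δl_i = b_i / cosα_i.
Slice 1: Δl = 3.0/cos1.4° = 3.001 m; N'_1 = 109·cos1.4° = 109.0; c'Δl = 43.51; W sinα = 2.7
Slice 2: Δl = 2.3/cos10.5° = 2.339 m; N'_2 = 216·cos10.5° = 212.4; c'Δl = 33.92; W sinα = 39.4
Slice 3: Δl = 1.3/cos16.8° = 1.358 m; N'_3 = 145·cos16.8° = 138.8; c'Δl = 19.69; W sinα = 41.9
Slice 4: Δl = 2.4/cos23.5° = 2.617 m; N'_4 = 236·cos23.5° = 216.4; c'Δl = 37.95; W sinα = 94.1
Slice 5: Δl = 1.2/cos30.3° = 1.390 m; N'_5 = 97·cos30.3° = 83.7; c'Δl = 20.15; W sinα = 48.9
Slice 6: Δl = 1.5/cos35.8° = 1.849 m; N'_6 = 95·cos35.8° = 77.1; c'Δl = 26.82; W sinα = 55.6
Slice 7: Δl = 2.6/cos45.0° = 3.677 m; N'_7 = 75·cos45.0° = 53.0; c'Δl = 53.32; W sinα = 53.0
Σc'Δl = 235.4 kN/m; ΣN' = 890.4 kN/m; ΣW sinα = 335.6 kN/m
Resisting = 235.4 + 890.4·tan28.7° = 235.4 + 487.5 = 722.8 kN/m
FS = 722.8 / 335.6 = 2.154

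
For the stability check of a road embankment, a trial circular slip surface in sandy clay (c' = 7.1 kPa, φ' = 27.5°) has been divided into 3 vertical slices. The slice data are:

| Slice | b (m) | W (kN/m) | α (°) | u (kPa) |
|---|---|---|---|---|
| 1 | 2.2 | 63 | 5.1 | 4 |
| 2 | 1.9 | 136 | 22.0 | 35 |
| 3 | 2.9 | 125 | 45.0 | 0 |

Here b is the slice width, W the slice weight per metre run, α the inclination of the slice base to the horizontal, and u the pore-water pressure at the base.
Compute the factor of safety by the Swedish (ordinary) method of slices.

FS = 1.12

Ordinary method of slices: FS = Σ[c'·Δl_i + (W_i cosα_i − u_i·Δl_i)·tanφ'] / Σ W_i sinα_i, with Δl_i = b_i / cosα_i.
Slice 1: Δl = 2.2/cos5.1° = 2.209 m; N'_1 = 63·cos5.1° − 4·2.209 = 53.9; c'Δl = 15.68; W sinα = 5.6
Slice 2: Δl = 1.9/cos22.0° = 2.049 m; N'_2 = 136·cos22.0° − 35·2.049 = 54.4; c'Δl = 14.55; W sinα = 50.9
Slice 3: Δl = 2.9/cos45.0° = 4.101 m; N'_3 = 125·cos45.0° − 0·4.101 = 88.4; c'Δl = 29.12; W sinα = 88.4
Σc'Δl = 59.4 kN/m; ΣN' = 196.7 kN/m; ΣW sinα = 144.9 kN/m
Resisting = 59.4 + 196.7·tan27.5° = 59.4 + 102.4 = 161.7 kN/m
FS = 161.7 / 144.9 = 1.116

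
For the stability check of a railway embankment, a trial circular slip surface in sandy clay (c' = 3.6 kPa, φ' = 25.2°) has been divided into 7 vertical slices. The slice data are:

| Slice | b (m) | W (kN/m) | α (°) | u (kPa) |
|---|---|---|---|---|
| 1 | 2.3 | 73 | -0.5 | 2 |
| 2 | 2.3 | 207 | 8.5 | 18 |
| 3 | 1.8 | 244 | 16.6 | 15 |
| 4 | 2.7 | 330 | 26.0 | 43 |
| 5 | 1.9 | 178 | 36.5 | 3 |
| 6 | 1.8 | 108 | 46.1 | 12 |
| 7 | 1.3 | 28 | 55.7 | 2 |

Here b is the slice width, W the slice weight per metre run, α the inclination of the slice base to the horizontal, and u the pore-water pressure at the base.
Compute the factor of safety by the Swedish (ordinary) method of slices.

Ordinary method of slices: FS = Σ[c'·Δl_i + (W_i cosα_i − u_i·Δl_i)·tanφ'] / Σ W_i sinα_i, with Δl_i = b_i / cosα_i.
Slice 1: Δl = 2.3/cos(-0.5°) = 2.300 m; N'_1 = 73·cos(-0.5°) − 2·2.300 = 68.4; c'Δl = 8.28; W sinα = -0.6
Slice 2: Δl = 2.3/cos8.5° = 2.326 m; N'_2 = 207·cos8.5° − 18·2.326 = 162.9; c'Δl = 8.37; W sinα = 30.6
Slice 3: Δl = 1.8/cos16.6° = 1.878 m; N'_3 = 244·cos16.6° − 15·1.878 = 205.7; c'Δl = 6.76; W sinα = 69.7
Slice 4: Δl = 2.7/cos26.0° = 3.004 m; N'_4 = 330·cos26.0° − 43·3.004 = 167.4; c'Δl = 10.81; W sinα = 144.7
Slice 5: Δl = 1.9/cos36.5° = 2.364 m; N'_5 = 178·cos36.5° − 3·2.364 = 136.0; c'Δl = 8.51; W sinα = 105.9
Slice 6: Δl = 1.8/cos46.1° = 2.596 m; N'_6 = 108·cos46.1° − 12·2.596 = 43.7; c'Δl = 9.35; W sinα = 77.8
Slice 7: Δl = 1.3/cos55.7° = 2.307 m; N'_7 = 28·cos55.7° − 2·2.307 = 11.2; c'Δl = 8.30; W sinα = 23.1
Σc'Δl = 60.4 kN/m; ΣN' = 795.2 kN/m; ΣW sinα = 451.2 kN/m
Resisting = 60.4 + 795.2·tan25.2° = 60.4 + 374.2 = 434.6 kN/m
FS = 434.6 / 451.2 = 0.963

FS = 0.96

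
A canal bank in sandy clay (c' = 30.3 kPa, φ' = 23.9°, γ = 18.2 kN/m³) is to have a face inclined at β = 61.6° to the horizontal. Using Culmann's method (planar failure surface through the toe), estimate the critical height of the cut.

H_c = 25.65 m

Culmann's analysis gives the critical failure plane at α_cr = (β + φ')/2 = (61.6 + 23.9)/2 = 42.8°, and the critical height
H_c = (4c'/γ) · sinβ cosφ' / [1 − cos(β − φ')]
    = (4·30.3/18.2) · sin61.6°·cos23.9° / [1 − cos(37.7°)]
    = 6.659 · 0.8796·0.9143 / [1 − 0.7912]
    = 6.659 · 0.8042 / 0.2088
    = 25.65 m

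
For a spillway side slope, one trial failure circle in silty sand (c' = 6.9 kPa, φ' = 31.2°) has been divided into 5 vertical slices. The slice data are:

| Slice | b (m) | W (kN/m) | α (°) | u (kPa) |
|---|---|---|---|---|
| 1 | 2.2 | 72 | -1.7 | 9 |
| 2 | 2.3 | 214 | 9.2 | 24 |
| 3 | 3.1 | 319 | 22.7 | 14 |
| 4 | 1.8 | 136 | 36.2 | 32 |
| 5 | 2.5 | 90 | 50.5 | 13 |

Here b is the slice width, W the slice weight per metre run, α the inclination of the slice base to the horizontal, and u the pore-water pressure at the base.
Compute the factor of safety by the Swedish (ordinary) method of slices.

Ordinary method of slices: FS = Σ[c'·Δl_i + (W_i cosα_i − u_i·Δl_i)·tanφ'] / Σ W_i sinα_i, with Δl_i = b_i / cosα_i.
Slice 1: Δl = 2.2/cos(-1.7°) = 2.201 m; N'_1 = 72·cos(-1.7°) − 9·2.201 = 52.2; c'Δl = 15.19; W sinα = -2.1
Slice 2: Δl = 2.3/cos9.2° = 2.330 m; N'_2 = 214·cos9.2° − 24·2.330 = 155.3; c'Δl = 16.08; W sinα = 34.2
Slice 3: Δl = 3.1/cos22.7° = 3.360 m; N'_3 = 319·cos22.7° − 14·3.360 = 247.2; c'Δl = 23.19; W sinα = 123.1
Slice 4: Δl = 1.8/cos36.2° = 2.231 m; N'_4 = 136·cos36.2° − 32·2.231 = 38.4; c'Δl = 15.39; W sinα = 80.3
Slice 5: Δl = 2.5/cos50.5° = 3.930 m; N'_5 = 90·cos50.5° − 13·3.930 = 6.2; c'Δl = 27.12; W sinα = 69.4
Σc'Δl = 97.0 kN/m; ΣN' = 499.3 kN/m; ΣW sinα = 305.0 kN/m
Resisting = 97.0 + 499.3·tan31.2° = 97.0 + 302.4 = 399.3 kN/m
FS = 399.3 / 305.0 = 1.309

FS = 1.31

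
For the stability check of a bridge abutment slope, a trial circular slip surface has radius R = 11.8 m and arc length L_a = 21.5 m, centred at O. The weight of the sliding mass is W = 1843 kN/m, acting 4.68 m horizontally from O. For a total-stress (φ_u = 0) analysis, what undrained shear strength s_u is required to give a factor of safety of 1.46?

FS = s_u·L_a·R / (W·d), so s_u = FS·W·d / (L_a·R).
s_u = 1.46·1843·4.68 / (21.50·11.8) = 12592.9 / 253.70 = 49.64 kPa

s_u = 49.6 kPa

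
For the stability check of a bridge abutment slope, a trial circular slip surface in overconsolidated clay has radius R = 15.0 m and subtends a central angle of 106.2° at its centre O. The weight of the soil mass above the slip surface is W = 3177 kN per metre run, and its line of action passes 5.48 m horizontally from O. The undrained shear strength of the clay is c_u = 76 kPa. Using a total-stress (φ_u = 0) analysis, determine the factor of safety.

FS = 1.82

Taking moments about the centre O, the resisting moment is provided by the undrained shear strength acting along the arc:
Arc length L_a = R·θ = 15.0·(106.2°·π/180) = 15.0·1.8535 = 27.80 m
M_R = c_u·L_a·R = 76·27.80·15.0 = 31695.5 kN·m/m
M_D = W·d = 3177·5.48 = 17410.0 kN·m/m
FS = M_R / M_D = 31695.5 / 17410.0 = 1.821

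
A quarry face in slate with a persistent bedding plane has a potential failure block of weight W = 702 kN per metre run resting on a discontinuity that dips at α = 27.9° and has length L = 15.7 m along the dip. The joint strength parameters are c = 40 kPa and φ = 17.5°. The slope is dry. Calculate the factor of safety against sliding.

Resolving the block weight along and normal to the plane and applying the Mohr–Coulomb strength on the joint:
N' = W cosα = 702·cos27.9° = 620.4 kN/m
Driving force T = W sinα = 702·sin27.9° = 328.5 kN/m
Resisting force R = c·L + N'·tanφ = 40·15.7 + 620.4·tan17.5° = 628.0 + 195.6 = 823.6 kN/m
FS = R / T = 823.6 / 328.5 = 2.507

FS = 2.51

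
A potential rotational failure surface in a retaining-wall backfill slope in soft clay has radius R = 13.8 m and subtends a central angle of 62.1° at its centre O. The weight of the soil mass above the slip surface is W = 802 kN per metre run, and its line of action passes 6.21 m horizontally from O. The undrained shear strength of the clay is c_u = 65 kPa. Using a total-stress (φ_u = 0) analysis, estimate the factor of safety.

FS = 2.69

Taking moments about the centre O, the resisting moment is provided by the undrained shear strength acting along the arc:
Arc length L_a = R·θ = 13.8·(62.1°·π/180) = 13.8·1.0838 = 14.96 m
M_R = c_u·L_a·R = 65·14.96·13.8 = 13416.5 kN·m/m
M_D = W·d = 802·6.21 = 4980.4 kN·m/m
FS = M_R / M_D = 13416.5 / 4980.4 = 2.694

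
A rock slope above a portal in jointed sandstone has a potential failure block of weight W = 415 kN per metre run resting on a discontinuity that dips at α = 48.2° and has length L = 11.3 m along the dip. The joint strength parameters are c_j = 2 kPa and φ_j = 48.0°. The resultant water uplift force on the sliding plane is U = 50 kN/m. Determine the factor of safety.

FS = 0.89

Resolving the block weight along and normal to the plane and applying the Mohr–Coulomb strength on the joint:
N' = W cosα − U = 415·cos48.2° − 50 = 226.6 kN/m
Driving force T = W sinα = 415·sin48.2° = 309.4 kN/m
Resisting force R = c_j·L + N'·tanφ_j = 2·11.3 + 226.6·tan48.0° = 22.6 + 251.7 = 274.3 kN/m
FS = R / T = 274.3 / 309.4 = 0.887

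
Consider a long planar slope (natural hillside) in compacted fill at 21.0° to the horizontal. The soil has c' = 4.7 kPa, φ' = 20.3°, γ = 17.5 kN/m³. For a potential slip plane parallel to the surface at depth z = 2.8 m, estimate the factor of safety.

FS = 1.25

For an infinite slope with a slip plane parallel to the surface (no pore pressure): FS = [c' + γz cos²β tanφ'] / [γz sinβ cosβ].
γz = 17.5·2.8 = 49.00 kN/m²
Numerator = 4.7 + 49.00·cos²21.0°·tan20.3° = 4.7 + 49.00·0.8716·0.3699 = 20.498 kPa
Denominator = 49.00·sin21.0°·cos21.0° = 49.00·0.3584·0.9336 = 16.394 kPa
FS = 20.498 / 16.394 = 1.250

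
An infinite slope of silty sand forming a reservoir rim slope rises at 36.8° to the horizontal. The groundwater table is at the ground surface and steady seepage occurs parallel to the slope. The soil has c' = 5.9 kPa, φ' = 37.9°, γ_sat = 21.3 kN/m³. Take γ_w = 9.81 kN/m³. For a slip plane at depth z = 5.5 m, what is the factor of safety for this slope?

With seepage parallel to the slope and the water table at the surface, the effective normal stress on the slip plane uses the buoyant unit weight γ' = γ_sat − γ_w while the driving shear stress uses γ_sat:
FS = [c' + γ' z cos²β tanφ'] / [γ_sat z sinβ cosβ]
γ' = 21.3 − 9.81 = 11.49 kN/m³
Numerator = 5.9 + 11.49·5.5·cos²36.8°·tan37.9° = 5.9 + 11.49·5.5·0.6412·0.7785 = 37.443 kPa
Denominator = 21.3·5.5·sin36.8°·cos36.8° = 21.3·5.5·0.5990·0.8007 = 56.192 kPa
FS = 37.443 / 56.192 = 0.666

FS = 0.67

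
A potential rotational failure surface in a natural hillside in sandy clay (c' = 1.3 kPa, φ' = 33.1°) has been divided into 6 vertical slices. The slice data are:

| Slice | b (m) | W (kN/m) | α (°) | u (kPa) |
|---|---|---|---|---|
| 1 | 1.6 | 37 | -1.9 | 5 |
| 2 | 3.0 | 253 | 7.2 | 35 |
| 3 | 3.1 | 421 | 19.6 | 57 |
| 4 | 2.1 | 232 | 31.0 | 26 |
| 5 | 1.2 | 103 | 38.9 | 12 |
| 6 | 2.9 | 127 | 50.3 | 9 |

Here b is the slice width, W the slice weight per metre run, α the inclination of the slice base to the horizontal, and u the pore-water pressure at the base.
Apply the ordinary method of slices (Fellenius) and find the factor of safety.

Ordinary method of slices: FS = Σ[c'·Δl_i + (W_i cosα_i − u_i·Δl_i)·tanφ'] / Σ W_i sinα_i, with Δl_i = b_i / cosα_i.
Slice 1: Δl = 1.6/cos(-1.9°) = 1.601 m; N'_1 = 37·cos(-1.9°) − 5·1.601 = 29.0; c'Δl = 2.08; W sinα = -1.2
Slice 2: Δl = 3.0/cos7.2° = 3.024 m; N'_2 = 253·cos7.2° − 35·3.024 = 145.2; c'Δl = 3.93; W sinα = 31.7
Slice 3: Δl = 3.1/cos19.6° = 3.291 m; N'_3 = 421·cos19.6° − 57·3.291 = 209.0; c'Δl = 4.28; W sinα = 141.2
Slice 4: Δl = 2.1/cos31.0° = 2.450 m; N'_4 = 232·cos31.0° − 26·2.450 = 135.2; c'Δl = 3.18; W sinα = 119.5
Slice 5: Δl = 1.2/cos38.9° = 1.542 m; N'_5 = 103·cos38.9° − 12·1.542 = 61.7; c'Δl = 2.00; W sinα = 64.7
Slice 6: Δl = 2.9/cos50.3° = 4.540 m; N'_6 = 127·cos50.3° − 9·4.540 = 40.3; c'Δl = 5.90; W sinα = 97.7
Σc'Δl = 21.4 kN/m; ΣN' = 620.3 kN/m; ΣW sinα = 453.6 kN/m
Resisting = 21.4 + 620.3·tan33.1° = 21.4 + 404.3 = 425.7 kN/m
FS = 425.7 / 453.6 = 0.939

FS = 0.94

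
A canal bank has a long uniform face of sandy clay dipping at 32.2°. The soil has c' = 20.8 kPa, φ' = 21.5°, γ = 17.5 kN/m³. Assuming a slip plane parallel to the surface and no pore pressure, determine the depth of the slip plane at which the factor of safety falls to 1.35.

z = 3.64 m

Setting FS = 1.35 in FS = [c' + γz cos²β tanφ'] / [γz sinβ cosβ] and solving for z:
z = c' / [γ cosβ (FS·sinβ − cosβ·tanφ')]
  = 20.8 / [17.5·cos32.2°·(1.35·sin32.2° − cos32.2°·tan21.5°)]
  = 20.8 / [17.5·0.8462·(1.35·0.5329 − 0.8462·0.3939)]
  = 20.8 / 5.7169 = 3.638 m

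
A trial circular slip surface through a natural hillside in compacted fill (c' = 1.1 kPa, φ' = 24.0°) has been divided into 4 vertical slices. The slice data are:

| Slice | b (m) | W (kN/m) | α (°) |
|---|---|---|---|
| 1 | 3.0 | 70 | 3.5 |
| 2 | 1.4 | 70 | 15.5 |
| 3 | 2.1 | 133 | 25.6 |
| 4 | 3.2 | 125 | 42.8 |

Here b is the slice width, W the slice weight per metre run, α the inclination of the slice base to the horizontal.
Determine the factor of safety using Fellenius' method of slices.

FS = 1.01

Ordinary method of slices: FS = Σ[c'·Δl_i + (W_i cosα_i)·tanφ'] / Σ W_i sinα_i, with Δl_i = b_i / cosα_i.
Slice 1: Δl = 3.0/cos3.5° = 3.006 m; N'_1 = 70·cos3.5° = 69.9; c'Δl = 3.31; W sinα = 4.3
Slice 2: Δl = 1.4/cos15.5° = 1.453 m; N'_2 = 70·cos15.5° = 67.5; c'Δl = 1.60; W sinα = 18.7
Slice 3: Δl = 2.1/cos25.6° = 2.329 m; N'_3 = 133·cos25.6° = 119.9; c'Δl = 2.56; W sinα = 57.5
Slice 4: Δl = 3.2/cos42.8° = 4.361 m; N'_4 = 125·cos42.8° = 91.7; c'Δl = 4.80; W sinα = 84.9
Σc'Δl = 12.3 kN/m; ΣN' = 349.0 kN/m; ΣW sinα = 165.4 kN/m
Resisting = 12.3 + 349.0·tan24.0° = 12.3 + 155.4 = 167.6 kN/m
FS = 167.6 / 165.4 = 1.014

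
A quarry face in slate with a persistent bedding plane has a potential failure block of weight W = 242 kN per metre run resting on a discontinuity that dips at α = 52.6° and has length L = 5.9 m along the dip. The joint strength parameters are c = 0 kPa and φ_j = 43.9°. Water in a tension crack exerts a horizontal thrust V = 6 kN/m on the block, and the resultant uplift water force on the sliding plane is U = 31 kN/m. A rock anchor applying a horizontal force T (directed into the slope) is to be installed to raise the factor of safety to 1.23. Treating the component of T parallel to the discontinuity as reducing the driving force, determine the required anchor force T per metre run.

Resolving forces along and normal to the sliding plane, with the horizontal anchor force T adding T·sinα to the effective normal force and T·cosα acting up the plane against the driving force:
FS = [cL + (W cosα − U − V sinα + T sinα) tanφ_j] / [W sinα + V cosα − T cosα]
Without the anchor: N' = 111.2 kN/m, driving T_d = 195.9 kN/m, resisting R = 0·5.9 + 111.2·tan43.9° = 107.0 kN/m, FS = 0.55.
Setting FS = 1.23 and solving for T:
1.23·(195.9 − T cos52.6°) = 107.0 + T sin52.6°·tan43.9°
T·(sin52.6°·tan43.9° + 1.23·cos52.6°) = 1.23·195.9 − 107.0
T·(0.7944·0.9623 + 1.23·0.6074) = 240.9 − 107.0 = 133.9
T·1.5116 = 133.9
T = 88.6 kN/m

T = 89 kN/m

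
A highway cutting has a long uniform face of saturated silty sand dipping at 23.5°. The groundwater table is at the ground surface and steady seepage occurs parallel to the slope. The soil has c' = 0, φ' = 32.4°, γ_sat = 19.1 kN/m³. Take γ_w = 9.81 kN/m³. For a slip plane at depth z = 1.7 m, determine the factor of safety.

FS = 0.71

With seepage parallel to the slope and the water table at the surface, the effective normal stress on the slip plane uses the buoyant unit weight γ' = γ_sat − γ_w while the driving shear stress uses γ_sat:
FS = [c' + γ' z cos²β tanφ'] / [γ_sat z sinβ cosβ]
(For c' = 0 this reduces to FS = (γ'/γ_sat)·tanφ'/tanβ.)
γ' = 19.1 − 9.81 = 9.29 kN/m³
Numerator = 0.0 + 9.29·1.7·cos²23.5°·tan32.4° = 0.0 + 9.29·1.7·0.8410·0.6346 = 8.429 kPa
Denominator = 19.1·1.7·sin23.5°·cos23.5° = 19.1·1.7·0.3987·0.9171 = 11.874 kPa
FS = 8.429 / 11.874 = 0.710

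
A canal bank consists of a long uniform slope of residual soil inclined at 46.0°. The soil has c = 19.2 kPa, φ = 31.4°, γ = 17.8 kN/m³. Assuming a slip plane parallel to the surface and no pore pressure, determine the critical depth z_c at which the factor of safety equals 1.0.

z_c = 5.26 m

Setting FS = 1.00 in FS = [c + γz cos²β tanφ] / [γz sinβ cosβ] and solving for z:
z = c / [γ cosβ (FS·sinβ − cosβ·tanφ)]
  = 19.2 / [17.8·cos46.0°·(1.00·sin46.0° − cos46.0°·tan31.4°)]
  = 19.2 / [17.8·0.6947·(1.00·0.7193 − 0.6947·0.6104)]
  = 19.2 / 3.6516 = 5.258 m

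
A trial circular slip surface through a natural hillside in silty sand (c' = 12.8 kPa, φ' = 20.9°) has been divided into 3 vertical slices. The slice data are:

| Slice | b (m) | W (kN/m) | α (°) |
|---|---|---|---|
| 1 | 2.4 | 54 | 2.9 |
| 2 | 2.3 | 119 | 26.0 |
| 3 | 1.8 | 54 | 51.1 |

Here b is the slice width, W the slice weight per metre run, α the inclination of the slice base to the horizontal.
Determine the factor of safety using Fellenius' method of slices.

Ordinary method of slices: FS = Σ[c'·Δl_i + (W_i cosα_i)·tanφ'] / Σ W_i sinα_i, with Δl_i = b_i / cosα_i.
Slice 1: Δl = 2.4/cos2.9° = 2.403 m; N'_1 = 54·cos2.9° = 53.9; c'Δl = 30.76; W sinα = 2.7
Slice 2: Δl = 2.3/cos26.0° = 2.559 m; N'_2 = 119·cos26.0° = 107.0; c'Δl = 32.76; W sinα = 52.2
Slice 3: Δl = 1.8/cos51.1° = 2.866 m; N'_3 = 54·cos51.1° = 33.9; c'Δl = 36.69; W sinα = 42.0
Σc'Δl = 100.2 kN/m; ΣN' = 194.8 kN/m; ΣW sinα = 96.9 kN/m
Resisting = 100.2 + 194.8·tan20.9° = 100.2 + 74.4 = 174.6 kN/m
FS = 174.6 / 96.9 = 1.801

FS = 1.80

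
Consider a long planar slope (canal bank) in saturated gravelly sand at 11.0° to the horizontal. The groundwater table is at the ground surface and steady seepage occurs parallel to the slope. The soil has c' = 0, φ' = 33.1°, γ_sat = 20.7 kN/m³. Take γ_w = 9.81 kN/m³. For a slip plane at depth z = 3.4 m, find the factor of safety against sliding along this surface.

With seepage parallel to the slope and the water table at the surface, the effective normal stress on the slip plane uses the buoyant unit weight γ' = γ_sat − γ_w while the driving shear stress uses γ_sat:
FS = [c' + γ' z cos²β tanφ'] / [γ_sat z sinβ cosβ]
(For c' = 0 this reduces to FS = (γ'/γ_sat)·tanφ'/tanβ.)
γ' = 20.7 − 9.81 = 10.89 kN/m³
Numerator = 0.0 + 10.89·3.4·cos²11.0°·tan33.1° = 0.0 + 10.89·3.4·0.9636·0.6519 = 23.258 kPa
Denominator = 20.7·3.4·sin11.0°·cos11.0° = 20.7·3.4·0.1908·0.9816 = 13.182 kPa
FS = 23.258 / 13.182 = 1.764

FS = 1.76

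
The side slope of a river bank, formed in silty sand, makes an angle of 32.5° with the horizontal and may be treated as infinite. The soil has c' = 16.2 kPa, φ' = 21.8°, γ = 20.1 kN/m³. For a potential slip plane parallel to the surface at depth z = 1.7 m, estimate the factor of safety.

FS = 1.67

For an infinite slope with a slip plane parallel to the surface (no pore pressure): FS = [c' + γz cos²β tanφ'] / [γz sinβ cosβ].
γz = 20.1·1.7 = 34.17 kN/m²
Numerator = 16.2 + 34.17·cos²32.5°·tan21.8° = 16.2 + 34.17·0.7113·0.4000 = 25.921 kPa
Denominator = 34.17·sin32.5°·cos32.5° = 34.17·0.5373·0.8434 = 15.484 kPa
FS = 25.921 / 15.484 = 1.674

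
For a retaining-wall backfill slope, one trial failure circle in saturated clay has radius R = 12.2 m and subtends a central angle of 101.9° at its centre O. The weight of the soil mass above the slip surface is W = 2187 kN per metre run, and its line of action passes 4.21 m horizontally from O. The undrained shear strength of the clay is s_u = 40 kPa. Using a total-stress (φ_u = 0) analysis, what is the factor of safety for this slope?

Taking moments about the centre O, the resisting moment is provided by the undrained shear strength acting along the arc:
Arc length L_a = R·θ = 12.2·(101.9°·π/180) = 12.2·1.7785 = 21.70 m
M_R = s_u·L_a·R = 40·21.70·12.2 = 10588.4 kN·m/m
M_D = W·d = 2187·4.21 = 9207.3 kN·m/m
FS = M_R / M_D = 10588.4 / 9207.3 = 1.150

FS = 1.15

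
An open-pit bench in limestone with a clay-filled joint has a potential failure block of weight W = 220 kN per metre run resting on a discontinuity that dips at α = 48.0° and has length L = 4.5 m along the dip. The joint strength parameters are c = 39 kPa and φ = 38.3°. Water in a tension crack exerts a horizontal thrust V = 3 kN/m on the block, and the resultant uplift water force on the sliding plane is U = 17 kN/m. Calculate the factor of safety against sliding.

Resolving the block weight along and normal to the plane and applying the Mohr–Coulomb strength on the joint:
N' = W cosα − U − V sinα = 220·cos48.0° − 17 − 3·sin48.0° = 128.0 kN/m
Driving force T = W sinα + V cosα = 220·sin48.0° + 3·cos48.0° = 165.5 kN/m
Resisting force R = c·L + N'·tanφ = 39·4.5 + 128.0·tan38.3° = 175.5 + 101.1 = 276.6 kN/m
FS = R / T = 276.6 / 165.5 = 1.671

FS = 1.67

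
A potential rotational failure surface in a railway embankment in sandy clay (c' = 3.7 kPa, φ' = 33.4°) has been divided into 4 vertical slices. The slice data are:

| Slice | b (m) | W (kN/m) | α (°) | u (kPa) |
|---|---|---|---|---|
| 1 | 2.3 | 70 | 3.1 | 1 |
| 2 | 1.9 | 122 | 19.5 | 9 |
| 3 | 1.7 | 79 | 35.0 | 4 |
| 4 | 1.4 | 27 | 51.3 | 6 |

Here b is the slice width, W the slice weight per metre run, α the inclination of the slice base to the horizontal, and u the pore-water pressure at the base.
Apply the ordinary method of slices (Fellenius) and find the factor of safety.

Ordinary method of slices: FS = Σ[c'·Δl_i + (W_i cosα_i − u_i·Δl_i)·tanφ'] / Σ W_i sinα_i, with Δl_i = b_i / cosα_i.
Slice 1: Δl = 2.3/cos3.1° = 2.303 m; N'_1 = 70·cos3.1° − 1·2.303 = 67.6; c'Δl = 8.52; W sinα = 3.8
Slice 2: Δl = 1.9/cos19.5° = 2.016 m; N'_2 = 122·cos19.5° − 9·2.016 = 96.9; c'Δl = 7.46; W sinα = 40.7
Slice 3: Δl = 1.7/cos35.0° = 2.075 m; N'_3 = 79·cos35.0° − 4·2.075 = 56.4; c'Δl = 7.68; W sinα = 45.3
Slice 4: Δl = 1.4/cos51.3° = 2.239 m; N'_4 = 27·cos51.3° − 6·2.239 = 3.4; c'Δl = 8.28; W sinα = 21.1
Σc'Δl = 31.9 kN/m; ΣN' = 224.3 kN/m; ΣW sinα = 110.9 kN/m
Resisting = 31.9 + 224.3·tan33.4° = 31.9 + 147.9 = 179.9 kN/m
FS = 179.9 / 110.9 = 1.622

FS = 1.62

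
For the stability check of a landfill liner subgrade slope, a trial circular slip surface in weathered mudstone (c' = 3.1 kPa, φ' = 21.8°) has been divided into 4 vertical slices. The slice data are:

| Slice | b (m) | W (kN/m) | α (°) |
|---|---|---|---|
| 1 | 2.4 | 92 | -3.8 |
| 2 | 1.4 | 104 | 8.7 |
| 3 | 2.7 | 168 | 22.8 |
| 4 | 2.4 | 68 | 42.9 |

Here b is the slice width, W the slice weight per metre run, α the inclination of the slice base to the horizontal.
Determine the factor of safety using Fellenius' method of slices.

Ordinary method of slices: FS = Σ[c'·Δl_i + (W_i cosα_i)·tanφ'] / Σ W_i sinα_i, with Δl_i = b_i / cosα_i.
Slice 1: Δl = 2.4/cos(-3.8°) = 2.405 m; N'_1 = 92·cos(-3.8°) = 91.8; c'Δl = 7.46; W sinα = -6.1
Slice 2: Δl = 1.4/cos8.7° = 1.416 m; N'_2 = 104·cos8.7° = 102.8; c'Δl = 4.39; W sinα = 15.7
Slice 3: Δl = 2.7/cos22.8° = 2.929 m; N'_3 = 168·cos22.8° = 154.9; c'Δl = 9.08; W sinα = 65.1
Slice 4: Δl = 2.4/cos42.9° = 3.276 m; N'_4 = 68·cos42.9° = 49.8; c'Δl = 10.16; W sinα = 46.3
Σc'Δl = 31.1 kN/m; ΣN' = 399.3 kN/m; ΣW sinα = 121.0 kN/m
Resisting = 31.1 + 399.3·tan21.8° = 31.1 + 159.7 = 190.8 kN/m
FS = 190.8 / 121.0 = 1.576

FS = 1.58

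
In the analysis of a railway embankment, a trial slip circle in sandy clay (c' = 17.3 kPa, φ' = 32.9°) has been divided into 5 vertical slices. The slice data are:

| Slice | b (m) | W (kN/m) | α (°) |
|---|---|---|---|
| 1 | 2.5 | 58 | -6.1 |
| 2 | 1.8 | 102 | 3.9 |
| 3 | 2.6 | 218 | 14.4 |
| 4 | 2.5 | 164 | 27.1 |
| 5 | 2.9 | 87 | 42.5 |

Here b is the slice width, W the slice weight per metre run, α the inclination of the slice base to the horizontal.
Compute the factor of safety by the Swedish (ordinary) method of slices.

Ordinary method of slices: FS = Σ[c'·Δl_i + (W_i cosα_i)·tanφ'] / Σ W_i sinα_i, with Δl_i = b_i / cosα_i.
Slice 1: Δl = 2.5/cos(-6.1°) = 2.514 m; N'_1 = 58·cos(-6.1°) = 57.7; c'Δl = 43.50; W sinα = -6.2
Slice 2: Δl = 1.8/cos3.9° = 1.804 m; N'_2 = 102·cos3.9° = 101.8; c'Δl = 31.21; W sinα = 6.9
Slice 3: Δl = 2.6/cos14.4° = 2.684 m; N'_3 = 218·cos14.4° = 211.2; c'Δl = 46.44; W sinα = 54.2
Slice 4: Δl = 2.5/cos27.1° = 2.808 m; N'_4 = 164·cos27.1° = 146.0; c'Δl = 48.58; W sinα = 74.7
Slice 5: Δl = 2.9/cos42.5° = 3.933 m; N'_5 = 87·cos42.5° = 64.1; c'Δl = 68.05; W sinα = 58.8
Σc'Δl = 237.8 kN/m; ΣN' = 580.7 kN/m; ΣW sinα = 188.5 kN/m
Resisting = 237.8 + 580.7·tan32.9° = 237.8 + 375.7 = 613.5 kN/m
FS = 613.5 / 188.5 = 3.255

FS = 3.25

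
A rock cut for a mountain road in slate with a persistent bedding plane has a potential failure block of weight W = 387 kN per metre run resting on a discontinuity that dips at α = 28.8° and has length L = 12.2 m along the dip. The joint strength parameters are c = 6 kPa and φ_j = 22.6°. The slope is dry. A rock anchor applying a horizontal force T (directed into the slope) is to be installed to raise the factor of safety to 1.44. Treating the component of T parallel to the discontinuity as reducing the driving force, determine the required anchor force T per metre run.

T = 37 kN/m

Resolving forces along and normal to the sliding plane, with the horizontal anchor force T adding T·sinα to the effective normal force and T·cosα acting up the plane against the driving force:
FS = [cL + (W cosα + T sinα) tanφ_j] / [W sinα − T cosα]
Without the anchor: N' = 339.1 kN/m, driving T_d = 186.4 kN/m, resisting R = 6·12.2 + 339.1·tan22.6° = 214.4 kN/m, FS = 1.15.
Setting FS = 1.44 and solving for T:
1.44·(186.4 − T cos28.8°) = 214.4 + T sin28.8°·tan22.6°
T·(sin28.8°·tan22.6° + 1.44·cos28.8°) = 1.44·186.4 − 214.4
T·(0.4818·0.4163 + 1.44·0.8763) = 268.5 − 214.4 = 54.1
T·1.4624 = 54.1
T = 37.0 kN/m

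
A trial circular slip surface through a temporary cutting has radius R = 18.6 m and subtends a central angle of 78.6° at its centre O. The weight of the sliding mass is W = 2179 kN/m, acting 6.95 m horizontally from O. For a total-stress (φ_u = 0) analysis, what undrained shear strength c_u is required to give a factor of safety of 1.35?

c_u = 43.1 kPa

FS = c_u·L_a·R / (W·d), so c_u = FS·W·d / (L_a·R).
Arc length L_a = R·θ = 18.6·(78.6°·π/180) = 18.6·1.3718 = 25.52 m
c_u = 1.35·2179·6.95 / (25.52·18.6) = 20444.5 / 474.60 = 43.08 kPa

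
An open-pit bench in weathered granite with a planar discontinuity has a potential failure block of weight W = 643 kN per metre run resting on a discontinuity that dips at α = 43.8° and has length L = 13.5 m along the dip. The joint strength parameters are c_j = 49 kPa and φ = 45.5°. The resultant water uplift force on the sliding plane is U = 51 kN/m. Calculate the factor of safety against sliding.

FS = 2.43

Resolving the block weight along and normal to the plane and applying the Mohr–Coulomb strength on the joint:
N' = W cosα − U = 643·cos43.8° − 51 = 413.1 kN/m
Driving force T = W sinα = 643·sin43.8° = 445.0 kN/m
Resisting force R = c_j·L + N'·tanφ = 49·13.5 + 413.1·tan45.5° = 661.5 + 420.4 = 1081.9 kN/m
FS = R / T = 1081.9 / 445.0 = 2.431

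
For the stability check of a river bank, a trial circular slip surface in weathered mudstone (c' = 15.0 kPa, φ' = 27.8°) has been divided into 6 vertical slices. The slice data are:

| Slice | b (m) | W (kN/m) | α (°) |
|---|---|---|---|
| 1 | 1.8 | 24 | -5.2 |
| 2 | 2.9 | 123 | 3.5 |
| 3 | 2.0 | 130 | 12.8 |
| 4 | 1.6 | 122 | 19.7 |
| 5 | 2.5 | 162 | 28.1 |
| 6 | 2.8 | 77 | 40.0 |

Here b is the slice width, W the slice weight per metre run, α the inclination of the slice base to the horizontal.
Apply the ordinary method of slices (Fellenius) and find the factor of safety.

Ordinary method of slices: FS = Σ[c'·Δl_i + (W_i cosα_i)·tanφ'] / Σ W_i sinα_i, with Δl_i = b_i / cosα_i.
Slice 1: Δl = 1.8/cos(-5.2°) = 1.807 m; N'_1 = 24·cos(-5.2°) = 23.9; c'Δl = 27.11; W sinα = -2.2
Slice 2: Δl = 2.9/cos3.5° = 2.905 m; N'_2 = 123·cos3.5° = 122.8; c'Δl = 43.58; W sinα = 7.5
Slice 3: Δl = 2.0/cos12.8° = 2.051 m; N'_3 = 130·cos12.8° = 126.8; c'Δl = 30.76; W sinα = 28.8
Slice 4: Δl = 1.6/cos19.7° = 1.699 m; N'_4 = 122·cos19.7° = 114.9; c'Δl = 25.49; W sinα = 41.1
Slice 5: Δl = 2.5/cos28.1° = 2.834 m; N'_5 = 162·cos28.1° = 142.9; c'Δl = 42.51; W sinα = 76.3
Slice 6: Δl = 2.8/cos40.0° = 3.655 m; N'_6 = 77·cos40.0° = 59.0; c'Δl = 54.83; W sinα = 49.5
Σc'Δl = 224.3 kN/m; ΣN' = 590.2 kN/m; ΣW sinα = 201.1 kN/m
Resisting = 224.3 + 590.2·tan27.8° = 224.3 + 311.2 = 535.5 kN/m
FS = 535.5 / 201.1 = 2.663

FS = 2.66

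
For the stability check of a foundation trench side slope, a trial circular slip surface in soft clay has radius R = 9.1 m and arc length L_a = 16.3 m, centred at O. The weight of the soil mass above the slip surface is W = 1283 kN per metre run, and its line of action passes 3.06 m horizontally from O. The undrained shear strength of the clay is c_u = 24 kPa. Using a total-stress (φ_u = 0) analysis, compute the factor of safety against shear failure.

FS = 0.91

Taking moments about the centre O, the resisting moment is provided by the undrained shear strength acting along the arc:
M_R = c_u·L_a·R = 24·16.30·9.1 = 3559.9 kN·m/m
M_D = W·d = 1283·3.06 = 3926.0 kN·m/m
FS = M_R / M_D = 3559.9 / 3926.0 = 0.907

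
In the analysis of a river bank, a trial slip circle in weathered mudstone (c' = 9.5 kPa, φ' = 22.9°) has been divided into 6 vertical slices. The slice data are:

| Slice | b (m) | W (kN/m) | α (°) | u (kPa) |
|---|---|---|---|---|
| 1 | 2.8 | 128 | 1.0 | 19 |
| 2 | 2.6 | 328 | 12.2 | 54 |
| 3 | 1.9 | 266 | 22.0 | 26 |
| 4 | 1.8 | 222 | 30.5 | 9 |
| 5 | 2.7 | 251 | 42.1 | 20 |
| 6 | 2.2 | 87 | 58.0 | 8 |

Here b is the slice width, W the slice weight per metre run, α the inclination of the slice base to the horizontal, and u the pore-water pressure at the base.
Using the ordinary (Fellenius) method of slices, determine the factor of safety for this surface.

Ordinary method of slices: FS = Σ[c'·Δl_i + (W_i cosα_i − u_i·Δl_i)·tanφ'] / Σ W_i sinα_i, with Δl_i = b_i / cosα_i.
Slice 1: Δl = 2.8/cos1.0° = 2.800 m; N'_1 = 128·cos1.0° − 19·2.800 = 74.8; c'Δl = 26.60; W sinα = 2.2
Slice 2: Δl = 2.6/cos12.2° = 2.660 m; N'_2 = 328·cos12.2° − 54·2.660 = 176.9; c'Δl = 25.27; W sinα = 69.3
Slice 3: Δl = 1.9/cos22.0° = 2.049 m; N'_3 = 266·cos22.0° − 26·2.049 = 193.4; c'Δl = 19.47; W sinα = 99.6
Slice 4: Δl = 1.8/cos30.5° = 2.089 m; N'_4 = 222·cos30.5° − 9·2.089 = 172.5; c'Δl = 19.85; W sinα = 112.7
Slice 5: Δl = 2.7/cos42.1° = 3.639 m; N'_5 = 251·cos42.1° − 20·3.639 = 113.5; c'Δl = 34.57; W sinα = 168.3
Slice 6: Δl = 2.2/cos58.0° = 4.152 m; N'_6 = 87·cos58.0° − 8·4.152 = 12.9; c'Δl = 39.44; W sinα = 73.8
Σc'Δl = 165.2 kN/m; ΣN' = 743.9 kN/m; ΣW sinα = 525.9 kN/m
Resisting = 165.2 + 743.9·tan22.9° = 165.2 + 314.2 = 479.4 kN/m
FS = 479.4 / 525.9 = 0.912

FS = 0.91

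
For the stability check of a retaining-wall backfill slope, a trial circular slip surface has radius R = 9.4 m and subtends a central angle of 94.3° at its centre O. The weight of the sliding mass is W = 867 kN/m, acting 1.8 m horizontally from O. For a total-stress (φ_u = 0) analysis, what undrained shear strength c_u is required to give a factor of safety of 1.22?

c_u = 13.1 kPa

FS = c_u·L_a·R / (W·d), so c_u = FS·W·d / (L_a·R).
Arc length L_a = R·θ = 9.4·(94.3°·π/180) = 9.4·1.6458 = 15.47 m
c_u = 1.22·867·1.8 / (15.47·9.4) = 1903.9 / 145.43 = 13.09 kPa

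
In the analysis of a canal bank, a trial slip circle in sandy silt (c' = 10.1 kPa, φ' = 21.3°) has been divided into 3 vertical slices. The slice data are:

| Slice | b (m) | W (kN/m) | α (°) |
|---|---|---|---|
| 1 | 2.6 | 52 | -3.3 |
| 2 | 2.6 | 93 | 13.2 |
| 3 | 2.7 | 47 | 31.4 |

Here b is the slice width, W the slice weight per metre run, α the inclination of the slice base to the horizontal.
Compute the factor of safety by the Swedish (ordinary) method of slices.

Ordinary method of slices: FS = Σ[c'·Δl_i + (W_i cosα_i)·tanφ'] / Σ W_i sinα_i, with Δl_i = b_i / cosα_i.
Slice 1: Δl = 2.6/cos(-3.3°) = 2.604 m; N'_1 = 52·cos(-3.3°) = 51.9; c'Δl = 26.30; W sinα = -3.0
Slice 2: Δl = 2.6/cos13.2° = 2.671 m; N'_2 = 93·cos13.2° = 90.5; c'Δl = 26.97; W sinα = 21.2
Slice 3: Δl = 2.7/cos31.4° = 3.163 m; N'_3 = 47·cos31.4° = 40.1; c'Δl = 31.95; W sinα = 24.5
Σc'Δl = 85.2 kN/m; ΣN' = 182.6 kN/m; ΣW sinα = 42.7 kN/m
Resisting = 85.2 + 182.6·tan21.3° = 85.2 + 71.2 = 156.4 kN/m
FS = 156.4 / 42.7 = 3.660

FS = 3.66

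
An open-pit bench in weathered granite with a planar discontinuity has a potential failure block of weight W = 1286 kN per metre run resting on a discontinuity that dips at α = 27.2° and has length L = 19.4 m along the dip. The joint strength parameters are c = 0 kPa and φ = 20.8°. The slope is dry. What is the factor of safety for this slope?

FS = 0.74

Resolving the block weight along and normal to the plane and applying the Mohr–Coulomb strength on the joint:
N' = W cosα = 1286·cos27.2° = 1143.8 kN/m
Driving force T = W sinα = 1286·sin27.2° = 587.8 kN/m
Resisting force R = c·L + N'·tanφ = 0·19.4 + 1143.8·tan20.8° = 0.0 + 434.5 = 434.5 kN/m
FS = R / T = 434.5 / 587.8 = 0.739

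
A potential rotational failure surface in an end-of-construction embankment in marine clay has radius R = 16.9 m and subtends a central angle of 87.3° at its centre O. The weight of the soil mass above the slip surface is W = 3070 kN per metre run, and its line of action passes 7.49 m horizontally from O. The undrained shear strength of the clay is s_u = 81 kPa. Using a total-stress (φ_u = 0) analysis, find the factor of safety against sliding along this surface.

FS = 1.53

Taking moments about the centre O, the resisting moment is provided by the undrained shear strength acting along the arc:
Arc length L_a = R·θ = 16.9·(87.3°·π/180) = 16.9·1.5237 = 25.75 m
M_R = s_u·L_a·R = 81·25.75·16.9 = 35249.3 kN·m/m
M_D = W·d = 3070·7.49 = 22994.3 kN·m/m
FS = M_R / M_D = 35249.3 / 22994.3 = 1.533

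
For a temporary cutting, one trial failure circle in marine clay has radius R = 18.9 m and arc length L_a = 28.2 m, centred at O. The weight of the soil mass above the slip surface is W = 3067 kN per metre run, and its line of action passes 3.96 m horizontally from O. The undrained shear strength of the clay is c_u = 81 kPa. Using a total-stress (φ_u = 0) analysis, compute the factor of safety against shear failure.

FS = 3.55

Taking moments about the centre O, the resisting moment is provided by the undrained shear strength acting along the arc:
M_R = c_u·L_a·R = 81·28.20·18.9 = 43171.4 kN·m/m
M_D = W·d = 3067·3.96 = 12145.3 kN·m/m
FS = M_R / M_D = 43171.4 / 12145.3 = 3.555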